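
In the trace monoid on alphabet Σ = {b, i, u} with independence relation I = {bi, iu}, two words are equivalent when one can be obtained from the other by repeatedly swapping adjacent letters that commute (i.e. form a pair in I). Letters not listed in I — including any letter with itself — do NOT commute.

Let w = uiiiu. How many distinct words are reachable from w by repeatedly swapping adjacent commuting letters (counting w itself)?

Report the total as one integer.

piece 0:u — minimal
piece 1:i — minimal
piece 2:i rests on {1:i}
piece 3:i rests on {2:i}
piece 4:u rests on {0:u}
minimal pieces: {0:u, 1:i}
ways to finish when only these pieces remain (= sum over removing one remaining piece with nothing left below it):
  1 left: {3}→1  {4}→1
  2 left: {0,4}→1  {2,3}→1  {3,4}→2
  3 left: {0,3,4}→3  {1,2,3}→1  {2,3,4}→3
  placing 0:u first → 4 extensions
  placing 1:i first → 6 extensions
total linear extensions = 10

10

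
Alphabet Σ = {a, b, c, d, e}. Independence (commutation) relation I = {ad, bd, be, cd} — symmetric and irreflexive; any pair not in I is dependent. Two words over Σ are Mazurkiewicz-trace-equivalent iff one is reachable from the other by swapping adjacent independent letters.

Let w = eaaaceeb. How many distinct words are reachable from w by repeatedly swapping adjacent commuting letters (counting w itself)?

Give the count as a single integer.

piece 0:e — minimal
piece 1:a rests on {0:e}
piece 2:a rests on {1:a}
piece 3:a rests on {2:a}
piece 4:c rests on {3:a}
piece 5:e rests on {4:c}
piece 6:e rests on {5:e}
piece 7:b rests on {4:c}
minimal pieces: {0:e}
ways to finish when only these pieces remain (= sum over removing one remaining piece with nothing left below it):
  1 left: {6}→1  {7}→1
  2 left: {5,6}→1  {6,7}→2
  3 left: {5,6,7}→3
  4 left: {4,5,6,7}→3
  5 left: {3,4,5,6,7}→3
  6 left: {2,3,4,5,6,7}→3
  placing 0:e first → 3 extensions

3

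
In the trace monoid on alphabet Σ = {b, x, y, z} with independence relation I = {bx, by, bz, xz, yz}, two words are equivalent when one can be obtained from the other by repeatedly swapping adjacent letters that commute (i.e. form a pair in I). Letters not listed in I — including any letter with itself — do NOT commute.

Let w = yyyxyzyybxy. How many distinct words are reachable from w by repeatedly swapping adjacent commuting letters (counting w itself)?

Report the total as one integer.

110

piece 0:y — minimal
piece 1:y rests on {0:y}
piece 2:y rests on {1:y}
piece 3:x rests on {2:y}
piece 4:y rests on {3:x}
piece 5:z — minimal
piece 6:y rests on {4:y}
piece 7:y rests on {6:y}
piece 8:b — minimal
piece 9:x rests on {7:y}
piece 10:y rests on {9:x}
minimal pieces: {0:y, 5:z, 8:b}
ways to finish when only these pieces remain (= sum over removing one remaining piece with nothing left below it):
  1 left: {5}→1  {8}→1  {10}→1
  2 left: {5,8}→2  {5,10}→2  {8,10}→2  {9,10}→1
  3 left: {5,8,10}→6  {5,9,10}→3  {7,9,10}→1  {8,9,10}→3
  4 left: {5,7,9,10}→4  {5,8,9,10}→12  {6,7,9,10}→1  {7,8,9,10}→4
  5 left: {4,6,7,9,10}→1  {5,6,7,9,10}→5  {5,7,8,9,10}→20  {6,7,8,9,10}→5
  6 left: {3,4,6,7,9,10}→1  {4,5,6,7,9,10}→6  {4,6,7,8,9,10}→6  {5,6,7,8,9,10}→30
  7 left: {2,3,4,6,7,9,10}→1  {3,4,5,6,7,9,10}→7  {3,4,6,7,8,9,10}→7  {4,5,6,7,8,9,10}→42
  8 left: {1,2,3,4,6,7,9,10}→1  {2,3,4,5,6,7,9,10}→8  {2,3,4,6,7,8,9,10}→8  {3,4,5,6,7,8,9,10}→56
  9 left: {0,1,2,3,4,6,7,9,10}→1  {1,2,3,4,5,6,7,9,10}→9  {1,2,3,4,6,7,8,9,10}→9  {2,3,4,5,6,7,8,9,10}→72
  placing 0:y first → 90 extensions
  placing 5:z first → 10 extensions
  placing 8:b first → 10 extensions
total linear extensions = 110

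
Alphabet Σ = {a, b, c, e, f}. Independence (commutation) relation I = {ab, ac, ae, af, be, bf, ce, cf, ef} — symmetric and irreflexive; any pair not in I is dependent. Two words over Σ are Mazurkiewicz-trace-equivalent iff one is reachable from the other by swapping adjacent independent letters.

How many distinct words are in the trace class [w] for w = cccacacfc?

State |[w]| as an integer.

252

drop 0:c onto floor
drop 1:c onto {0:c}
drop 2:c onto {1:c}
drop 3:a onto floor
drop 4:c onto {2:c}
drop 5:a onto {3:a}
drop 6:c onto {4:c}
drop 7:f onto floor
drop 8:c onto {6:c}
ground layer = {0:c, 3:a, 7:f}
drop-orders for the pieces not yet dropped (sum over which currently-grounded one goes next):
  1 to go: {5} 1  {7} 1  {8} 1
  2 to go: {3,5} 1  {5,7} 2  {5,8} 2  {6,8} 1  {7,8} 2
  3 to go: {3,5,7} 3  {3,5,8} 3  {4,6,8} 1  {5,6,8} 3  {5,7,8} 6  {6,7,8} 3
  4 to go: {2,4,6,8} 1  {3,5,6,8} 6  {3,5,7,8} 12  {4,5,6,8} 4  {4,6,7,8} 4  {5,6,7,8} 12
  5 to go: {1,2,4,6,8} 1  {2,4,5,6,8} 5  {2,4,6,7,8} 5  {3,4,5,6,8} 10  {3,5,6,7,8} 30  {4,5,6,7,8} 20
  6 to go: {0,1,2,4,6,8} 1  {1,2,4,5,6,8} 6  {1,2,4,6,7,8} 6  {2,3,4,5,6,8} 15  {2,4,5,6,7,8} 30  {3,4,5,6,7,8} 60
  7 to go: {0,1,2,4,5,6,8} 7  {0,1,2,4,6,7,8} 7  {1,2,3,4,5,6,8} 21  {1,2,4,5,6,7,8} 42  {2,3,4,5,6,7,8} 105
  if 0:c drops first: 168 orders
  if 3:a drops first: 56 orders
  if 7:f drops first: 28 orders
heap linearizations: 252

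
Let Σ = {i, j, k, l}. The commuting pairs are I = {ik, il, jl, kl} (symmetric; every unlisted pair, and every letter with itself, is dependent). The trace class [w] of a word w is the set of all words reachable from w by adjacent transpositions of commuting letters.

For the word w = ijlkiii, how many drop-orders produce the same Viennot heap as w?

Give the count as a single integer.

28

#0=i has no predecessor
#1=j depends on [0:i]
#2=l has no predecessor
#3=k depends on [1:j]
#4=i depends on [1:j]
#5=i depends on [4:i]
#6=i depends on [5:i]
sources: [0:i, 2:l]
N(rest) = Σ N(rest − s) over sources s of rest; N(one piece) = 1:
  size 1 → [2]=1  [3]=1  [6]=1
  size 2 → [2,3]=2  [2,6]=2  [3,6]=2  [5,6]=1
  size 3 → [2,3,6]=6  [2,5,6]=3  [3,5,6]=3  [4,5,6]=1
  size 4 → [2,3,5,6]=12  [2,4,5,6]=4  [3,4,5,6]=4
  size 5 → [1,3,4,5,6]=4  [2,3,4,5,6]=20
  first=0(i) contributes 24
  first=2(l) contributes 4
|[w]| = 28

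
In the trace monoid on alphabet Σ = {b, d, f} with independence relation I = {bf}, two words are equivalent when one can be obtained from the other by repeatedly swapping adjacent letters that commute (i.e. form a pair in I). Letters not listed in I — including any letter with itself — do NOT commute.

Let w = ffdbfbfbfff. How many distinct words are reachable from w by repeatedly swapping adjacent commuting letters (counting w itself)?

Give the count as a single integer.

56

drop 0:f onto floor
drop 1:f onto {0:f}
drop 2:d onto {1:f}
drop 3:b onto {2:d}
drop 4:f onto {2:d}
drop 5:b onto {3:b}
drop 6:f onto {4:f}
drop 7:b onto {5:b}
drop 8:f onto {6:f}
drop 9:f onto {8:f}
drop 10:f onto {9:f}
ground layer = {0:f}
drop-orders for the pieces not yet dropped (sum over which currently-grounded one goes next):
  1 to go: {7} 1  {10} 1
  2 to go: {5,7} 1  {7,10} 2  {9,10} 1
  3 to go: {3,5,7} 1  {5,7,10} 3  {7,9,10} 3  {8,9,10} 1
  4 to go: {3,5,7,10} 4  {5,7,9,10} 6  {6,8,9,10} 1  {7,8,9,10} 4
  5 to go: {3,5,7,9,10} 10  {4,6,8,9,10} 1  {5,7,8,9,10} 10  {6,7,8,9,10} 5
  6 to go: {3,5,7,8,9,10} 20  {4,6,7,8,9,10} 6  {5,6,7,8,9,10} 15
  7 to go: {3,5,6,7,8,9,10} 35  {4,5,6,7,8,9,10} 21
  8 to go: {3,4,5,6,7,8,9,10} 56
  9 to go: {2,3,4,5,6,7,8,9,10} 56
  if 0:f drops first: 56 orders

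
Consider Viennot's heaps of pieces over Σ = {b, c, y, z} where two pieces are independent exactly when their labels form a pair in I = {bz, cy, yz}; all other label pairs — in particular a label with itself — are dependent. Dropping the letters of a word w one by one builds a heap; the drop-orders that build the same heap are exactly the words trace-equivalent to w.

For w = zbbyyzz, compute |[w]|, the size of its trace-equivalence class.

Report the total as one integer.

35

drop 0:z onto floor
drop 1:b onto floor
drop 2:b onto {1:b}
drop 3:y onto {2:b}
drop 4:y onto {3:y}
drop 5:z onto {0:z}
drop 6:z onto {5:z}
ground layer = {0:z, 1:b}
drop-orders for the pieces not yet dropped (sum over which currently-grounded one goes next):
  1 to go: {4} 1  {6} 1
  2 to go: {3,4} 1  {4,6} 2  {5,6} 1
  3 to go: {0,5,6} 1  {2,3,4} 1  {3,4,6} 3  {4,5,6} 3
  4 to go: {0,4,5,6} 4  {1,2,3,4} 1  {2,3,4,6} 4  {3,4,5,6} 6
  5 to go: {0,3,4,5,6} 10  {1,2,3,4,6} 5  {2,3,4,5,6} 10
  if 0:z drops first: 15 orders
  if 1:b drops first: 20 orders
heap linearizations: 35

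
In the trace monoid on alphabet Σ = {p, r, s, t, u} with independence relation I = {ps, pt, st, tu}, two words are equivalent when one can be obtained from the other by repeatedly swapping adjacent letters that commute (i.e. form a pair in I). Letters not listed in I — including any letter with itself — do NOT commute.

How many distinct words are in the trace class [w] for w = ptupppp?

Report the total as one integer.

7

0(p) covers ∅
1(t) covers ∅
2(u) covers 0:p
3(p) covers 2:u
4(p) covers 3:p
5(p) covers 4:p
6(p) covers 5:p
floor of heap: 0:p, 1:t
completions by unplaced set U, small U first (add the entries for U minus each lowest piece of U):
  |U|=1: {1}:1  {6}:1
  |U|=2: {1,6}:2  {5,6}:1
  |U|=3: {1,5,6}:3  {4,5,6}:1
  |U|=4: {1,4,5,6}:4  {3,4,5,6}:1
  |U|=5: {1,3,4,5,6}:5  {2,3,4,5,6}:1
  start at 0(p): 6
  start at 1(t): 1
sum over floor = 7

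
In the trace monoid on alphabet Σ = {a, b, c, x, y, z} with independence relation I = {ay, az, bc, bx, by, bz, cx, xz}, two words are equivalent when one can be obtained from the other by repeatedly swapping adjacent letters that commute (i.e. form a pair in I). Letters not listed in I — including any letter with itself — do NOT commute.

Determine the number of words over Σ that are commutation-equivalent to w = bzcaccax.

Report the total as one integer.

3

drop 0:b onto floor
drop 1:z onto floor
drop 2:c onto {1:z}
drop 3:a onto {0:b, 2:c}
drop 4:c onto {3:a}
drop 5:c onto {4:c}
drop 6:a onto {5:c}
drop 7:x onto {6:a}
ground layer = {0:b, 1:z}
drop-orders for the pieces not yet dropped (sum over which currently-grounded one goes next):
  1 to go: {7} 1
  2 to go: {6,7} 1
  3 to go: {5,6,7} 1
  4 to go: {4,5,6,7} 1
  5 to go: {3,4,5,6,7} 1
  6 to go: {0,3,4,5,6,7} 1  {2,3,4,5,6,7} 1
  if 0:b drops first: 1 orders
  if 1:z drops first: 2 orders
heap linearizations: 3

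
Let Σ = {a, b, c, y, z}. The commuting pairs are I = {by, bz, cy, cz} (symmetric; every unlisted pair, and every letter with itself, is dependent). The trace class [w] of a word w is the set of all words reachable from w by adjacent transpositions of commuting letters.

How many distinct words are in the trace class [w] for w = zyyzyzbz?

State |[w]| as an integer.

8

drop 0:z onto floor
drop 1:y onto {0:z}
drop 2:y onto {1:y}
drop 3:z onto {2:y}
drop 4:y onto {3:z}
drop 5:z onto {4:y}
drop 6:b onto floor
drop 7:z onto {5:z}
ground layer = {0:z, 6:b}
drop-orders for the pieces not yet dropped (sum over which currently-grounded one goes next):
  1 to go: {6} 1  {7} 1
  2 to go: {5,7} 1  {6,7} 2
  3 to go: {4,5,7} 1  {5,6,7} 3
  4 to go: {3,4,5,7} 1  {4,5,6,7} 4
  5 to go: {2,3,4,5,7} 1  {3,4,5,6,7} 5
  6 to go: {1,2,3,4,5,7} 1  {2,3,4,5,6,7} 6
  if 0:z drops first: 7 orders
  if 6:b drops first: 1 orders
heap linearizations: 8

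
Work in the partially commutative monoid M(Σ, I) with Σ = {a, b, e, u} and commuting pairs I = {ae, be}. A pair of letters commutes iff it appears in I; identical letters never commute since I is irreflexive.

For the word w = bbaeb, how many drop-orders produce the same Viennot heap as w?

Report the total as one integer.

0(b) covers ∅
1(b) covers 0:b
2(a) covers 1:b
3(e) covers ∅
4(b) covers 2:a
floor of heap: 0:b, 3:e
completions by unplaced set U, small U first (add the entries for U minus each lowest piece of U):
  |U|=1: {3}:1  {4}:1
  |U|=2: {2,4}:1  {3,4}:2
  |U|=3: {1,2,4}:1  {2,3,4}:3
  start at 0(b): 4
  start at 3(e): 1
sum over floor = 5

5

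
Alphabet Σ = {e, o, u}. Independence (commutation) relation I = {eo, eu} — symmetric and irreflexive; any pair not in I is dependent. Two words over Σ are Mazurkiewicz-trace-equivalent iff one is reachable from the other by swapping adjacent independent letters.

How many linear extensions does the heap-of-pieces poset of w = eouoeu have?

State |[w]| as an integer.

15

#0=e has no predecessor
#1=o has no predecessor
#2=u depends on [1:o]
#3=o depends on [2:u]
#4=e depends on [0:e]
#5=u depends on [3:o]
sources: [0:e, 1:o]
N(rest) = Σ N(rest − s) over sources s of rest; N(one piece) = 1:
  size 1 → [4]=1  [5]=1
  size 2 → [0,4]=1  [3,5]=1  [4,5]=2
  size 3 → [0,4,5]=3  [2,3,5]=1  [3,4,5]=3
  size 4 → [0,3,4,5]=6  [1,2,3,5]=1  [2,3,4,5]=4
  first=0(e) contributes 5
  first=1(o) contributes 10
|[w]| = 15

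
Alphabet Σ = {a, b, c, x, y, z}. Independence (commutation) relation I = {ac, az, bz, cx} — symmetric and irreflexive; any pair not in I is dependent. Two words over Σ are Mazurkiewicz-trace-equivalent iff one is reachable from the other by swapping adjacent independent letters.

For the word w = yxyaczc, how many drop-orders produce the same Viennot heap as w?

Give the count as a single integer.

0(y) covers ∅
1(x) covers 0:y
2(y) covers 1:x
3(a) covers 2:y
4(c) covers 2:y
5(z) covers 4:c
6(c) covers 5:z
floor of heap: 0:y
completions by unplaced set U, small U first (add the entries for U minus each lowest piece of U):
  |U|=1: {3}:1  {6}:1
  |U|=2: {3,6}:2  {5,6}:1
  |U|=3: {3,5,6}:3  {4,5,6}:1
  |U|=4: {3,4,5,6}:4
  |U|=5: {2,3,4,5,6}:4
  start at 0(y): 4

4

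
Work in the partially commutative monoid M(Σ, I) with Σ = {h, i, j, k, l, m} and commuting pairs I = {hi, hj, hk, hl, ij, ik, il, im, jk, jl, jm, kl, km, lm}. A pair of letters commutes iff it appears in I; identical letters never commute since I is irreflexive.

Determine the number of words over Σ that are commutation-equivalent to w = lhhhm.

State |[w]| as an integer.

piece 0:l — minimal
piece 1:h — minimal
piece 2:h rests on {1:h}
piece 3:h rests on {2:h}
piece 4:m rests on {3:h}
minimal pieces: {0:l, 1:h}
ways to finish when only these pieces remain (= sum over removing one remaining piece with nothing left below it):
  1 left: {0}→1  {4}→1
  2 left: {0,4}→2  {3,4}→1
  3 left: {0,3,4}→3  {2,3,4}→1
  placing 0:l first → 1 extensions
  placing 1:h first → 4 extensions
total linear extensions = 5

5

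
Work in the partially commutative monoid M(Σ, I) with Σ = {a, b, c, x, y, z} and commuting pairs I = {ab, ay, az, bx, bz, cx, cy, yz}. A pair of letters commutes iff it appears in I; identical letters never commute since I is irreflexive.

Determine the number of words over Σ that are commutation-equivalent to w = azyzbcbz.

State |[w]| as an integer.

60

#0=a has no predecessor
#1=z has no predecessor
#2=y has no predecessor
#3=z depends on [1:z]
#4=b depends on [2:y]
#5=c depends on [0:a, 3:z, 4:b]
#6=b depends on [5:c]
#7=z depends on [5:c]
sources: [0:a, 1:z, 2:y]
N(rest) = Σ N(rest − s) over sources s of rest; N(one piece) = 1:
  size 1 → [6]=1  [7]=1
  size 2 → [6,7]=2
  size 3 → [5,6,7]=2
  size 4 → [0,5,6,7]=2  [3,5,6,7]=2  [4,5,6,7]=2
  size 5 → [0,3,5,6,7]=4  [0,4,5,6,7]=4  [1,3,5,6,7]=2  [2,4,5,6,7]=2  [3,4,5,6,7]=4
  size 6 → [0,1,3,5,6,7]=6  [0,2,4,5,6,7]=6  [0,3,4,5,6,7]=12  [1,3,4,5,6,7]=6  [2,3,4,5,6,7]=6
  first=0(a) contributes 12
  first=1(z) contributes 24
  first=2(y) contributes 24
|[w]| = 60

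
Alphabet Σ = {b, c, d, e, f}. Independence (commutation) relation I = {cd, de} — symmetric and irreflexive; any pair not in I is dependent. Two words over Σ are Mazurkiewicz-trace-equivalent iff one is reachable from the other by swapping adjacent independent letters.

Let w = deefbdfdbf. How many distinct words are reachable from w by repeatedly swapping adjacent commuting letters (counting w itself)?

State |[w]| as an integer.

0(d) covers ∅
1(e) covers ∅
2(e) covers 1:e
3(f) covers 0:d, 2:e
4(b) covers 3:f
5(d) covers 4:b
6(f) covers 5:d
7(d) covers 6:f
8(b) covers 7:d
9(f) covers 8:b
floor of heap: 0:d, 1:e
completions by unplaced set U, small U first (add the entries for U minus each lowest piece of U):
  |U|=1: {9}:1
  |U|=2: {8,9}:1
  |U|=3: {7,8,9}:1
  |U|=4: {6,7,8,9}:1
  |U|=5: {5,6,7,8,9}:1
  |U|=6: {4,5,6,7,8,9}:1
  |U|=7: {3,4,5,6,7,8,9}:1
  |U|=8: {0,3,4,5,6,7,8,9}:1  {2,3,4,5,6,7,8,9}:1
  start at 0(d): 1
  start at 1(e): 2
sum over floor = 3

3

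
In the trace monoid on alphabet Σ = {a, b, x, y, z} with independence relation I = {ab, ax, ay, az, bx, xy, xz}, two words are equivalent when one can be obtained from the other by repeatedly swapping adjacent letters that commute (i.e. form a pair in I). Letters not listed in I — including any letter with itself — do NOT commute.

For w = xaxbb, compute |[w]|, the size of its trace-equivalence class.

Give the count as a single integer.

0(x) covers ∅
1(a) covers ∅
2(x) covers 0:x
3(b) covers ∅
4(b) covers 3:b
floor of heap: 0:x, 1:a, 3:b
completions by unplaced set U, small U first (add the entries for U minus each lowest piece of U):
  |U|=1: {1}:1  {2}:1  {4}:1
  |U|=2: {0,2}:1  {1,2}:2  {1,4}:2  {2,4}:2  {3,4}:1
  |U|=3: {0,1,2}:3  {0,2,4}:3  {1,2,4}:6  {1,3,4}:3  {2,3,4}:3
  start at 0(x): 12
  start at 1(a): 6
  start at 3(b): 12
sum over floor = 30

30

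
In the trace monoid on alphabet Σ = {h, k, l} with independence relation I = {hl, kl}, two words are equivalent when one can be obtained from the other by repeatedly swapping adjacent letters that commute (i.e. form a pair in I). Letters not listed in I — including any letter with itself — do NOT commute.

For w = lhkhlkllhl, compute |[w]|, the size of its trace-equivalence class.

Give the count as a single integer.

0(l) covers ∅
1(h) covers ∅
2(k) covers 1:h
3(h) covers 2:k
4(l) covers 0:l
5(k) covers 3:h
6(l) covers 4:l
7(l) covers 6:l
8(h) covers 5:k
9(l) covers 7:l
floor of heap: 0:l, 1:h
completions by unplaced set U, small U first (add the entries for U minus each lowest piece of U):
  |U|=1: {8}:1  {9}:1
  |U|=2: {5,8}:1  {7,9}:1  {8,9}:2
  |U|=3: {3,5,8}:1  {5,8,9}:3  {6,7,9}:1  {7,8,9}:3
  |U|=4: {2,3,5,8}:1  {3,5,8,9}:4  {4,6,7,9}:1  {5,7,8,9}:6  {6,7,8,9}:4
  |U|=5: {0,4,6,7,9}:1  {1,2,3,5,8}:1  {2,3,5,8,9}:5  {3,5,7,8,9}:10  {4,6,7,8,9}:5  {5,6,7,8,9}:10
  |U|=6: {0,4,6,7,8,9}:6  {1,2,3,5,8,9}:6  {2,3,5,7,8,9}:15  {3,5,6,7,8,9}:20  {4,5,6,7,8,9}:15
  |U|=7: {0,4,5,6,7,8,9}:21  {1,2,3,5,7,8,9}:21  {2,3,5,6,7,8,9}:35  {3,4,5,6,7,8,9}:35
  |U|=8: {0,3,4,5,6,7,8,9}:56  {1,2,3,5,6,7,8,9}:56  {2,3,4,5,6,7,8,9}:70
  start at 0(l): 126
  start at 1(h): 126
sum over floor = 252

252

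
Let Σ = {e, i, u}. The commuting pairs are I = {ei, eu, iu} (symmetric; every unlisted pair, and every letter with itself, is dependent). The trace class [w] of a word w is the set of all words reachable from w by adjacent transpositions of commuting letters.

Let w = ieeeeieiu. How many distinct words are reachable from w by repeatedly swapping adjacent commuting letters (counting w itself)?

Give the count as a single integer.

504

drop 0:i onto floor
drop 1:e onto floor
drop 2:e onto {1:e}
drop 3:e onto {2:e}
drop 4:e onto {3:e}
drop 5:i onto {0:i}
drop 6:e onto {4:e}
drop 7:i onto {5:i}
drop 8:u onto floor
ground layer = {0:i, 1:e, 8:u}
drop-orders for the pieces not yet dropped (sum over which currently-grounded one goes next):
  1 to go: {6} 1  {7} 1  {8} 1
  2 to go: {4,6} 1  {5,7} 1  {6,7} 2  {6,8} 2  {7,8} 2
  3 to go: {0,5,7} 1  {3,4,6} 1  {4,6,7} 3  {4,6,8} 3  {5,6,7} 3  {5,7,8} 3  {6,7,8} 6
  4 to go: {0,5,6,7} 4  {0,5,7,8} 4  {2,3,4,6} 1  {3,4,6,7} 4  {3,4,6,8} 4  {4,5,6,7} 6  {4,6,7,8} 12  {5,6,7,8} 12
  5 to go: {0,4,5,6,7} 10  {0,5,6,7,8} 20  {1,2,3,4,6} 1  {2,3,4,6,7} 5  {2,3,4,6,8} 5  {3,4,5,6,7} 10  {3,4,6,7,8} 20  {4,5,6,7,8} 30
  6 to go: {0,3,4,5,6,7} 20  {0,4,5,6,7,8} 60  {1,2,3,4,6,7} 6  {1,2,3,4,6,8} 6  {2,3,4,5,6,7} 15  {2,3,4,6,7,8} 30  {3,4,5,6,7,8} 60
  7 to go: {0,2,3,4,5,6,7} 35  {0,3,4,5,6,7,8} 140  {1,2,3,4,5,6,7} 21  {1,2,3,4,6,7,8} 42  {2,3,4,5,6,7,8} 105
  if 0:i drops first: 168 orders
  if 1:e drops first: 280 orders
  if 8:u drops first: 56 orders
heap linearizations: 504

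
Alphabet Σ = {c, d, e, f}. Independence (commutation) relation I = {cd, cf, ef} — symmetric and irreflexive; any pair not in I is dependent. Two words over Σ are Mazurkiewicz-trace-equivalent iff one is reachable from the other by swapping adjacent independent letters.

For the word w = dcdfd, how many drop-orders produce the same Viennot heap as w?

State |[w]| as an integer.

5

drop 0:d onto floor
drop 1:c onto floor
drop 2:d onto {0:d}
drop 3:f onto {2:d}
drop 4:d onto {3:f}
ground layer = {0:d, 1:c}
drop-orders for the pieces not yet dropped (sum over which currently-grounded one goes next):
  1 to go: {1} 1  {4} 1
  2 to go: {1,4} 2  {3,4} 1
  3 to go: {1,3,4} 3  {2,3,4} 1
  if 0:d drops first: 4 orders
  if 1:c drops first: 1 orders
heap linearizations: 5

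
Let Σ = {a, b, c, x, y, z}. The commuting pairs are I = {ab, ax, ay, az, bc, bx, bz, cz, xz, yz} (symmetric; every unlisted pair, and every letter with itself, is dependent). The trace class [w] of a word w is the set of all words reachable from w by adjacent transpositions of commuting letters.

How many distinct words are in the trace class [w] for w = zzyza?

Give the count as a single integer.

piece 0:z — minimal
piece 1:z rests on {0:z}
piece 2:y — minimal
piece 3:z rests on {1:z}
piece 4:a — minimal
minimal pieces: {0:z, 2:y, 4:a}
ways to finish when only these pieces remain (= sum over removing one remaining piece with nothing left below it):
  1 left: {2}→1  {3}→1  {4}→1
  2 left: {1,3}→1  {2,3}→2  {2,4}→2  {3,4}→2
  3 left: {0,1,3}→1  {1,2,3}→3  {1,3,4}→3  {2,3,4}→6
  placing 0:z first → 12 extensions
  placing 2:y first → 4 extensions
  placing 4:a first → 4 extensions
total linear extensions = 20

20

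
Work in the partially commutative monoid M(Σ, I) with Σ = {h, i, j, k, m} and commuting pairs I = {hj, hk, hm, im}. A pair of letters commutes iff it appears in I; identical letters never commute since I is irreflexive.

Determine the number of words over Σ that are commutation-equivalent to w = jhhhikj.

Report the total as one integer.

4

drop 0:j onto floor
drop 1:h onto floor
drop 2:h onto {1:h}
drop 3:h onto {2:h}
drop 4:i onto {0:j, 3:h}
drop 5:k onto {4:i}
drop 6:j onto {5:k}
ground layer = {0:j, 1:h}
drop-orders for the pieces not yet dropped (sum over which currently-grounded one goes next):
  1 to go: {6} 1
  2 to go: {5,6} 1
  3 to go: {4,5,6} 1
  4 to go: {0,4,5,6} 1  {3,4,5,6} 1
  5 to go: {0,3,4,5,6} 2  {2,3,4,5,6} 1
  if 0:j drops first: 1 orders
  if 1:h drops first: 3 orders
heap linearizations: 4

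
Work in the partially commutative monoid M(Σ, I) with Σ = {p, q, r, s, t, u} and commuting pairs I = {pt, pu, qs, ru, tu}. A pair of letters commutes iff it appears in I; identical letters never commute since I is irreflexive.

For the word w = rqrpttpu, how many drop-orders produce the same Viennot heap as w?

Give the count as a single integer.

36

#0=r has no predecessor
#1=q depends on [0:r]
#2=r depends on [1:q]
#3=p depends on [2:r]
#4=t depends on [2:r]
#5=t depends on [4:t]
#6=p depends on [3:p]
#7=u depends on [1:q]
sources: [0:r]
N(rest) = Σ N(rest − s) over sources s of rest; N(one piece) = 1:
  size 1 → [5]=1  [6]=1  [7]=1
  size 2 → [3,6]=1  [4,5]=1  [5,6]=2  [5,7]=2  [6,7]=2
  size 3 → [3,5,6]=3  [3,6,7]=3  [4,5,6]=3  [4,5,7]=3  [5,6,7]=6
  size 4 → [3,4,5,6]=6  [3,5,6,7]=12  [4,5,6,7]=12
  size 5 → [2,3,4,5,6]=6  [3,4,5,6,7]=30
  size 6 → [2,3,4,5,6,7]=36
  first=0(r) contributes 36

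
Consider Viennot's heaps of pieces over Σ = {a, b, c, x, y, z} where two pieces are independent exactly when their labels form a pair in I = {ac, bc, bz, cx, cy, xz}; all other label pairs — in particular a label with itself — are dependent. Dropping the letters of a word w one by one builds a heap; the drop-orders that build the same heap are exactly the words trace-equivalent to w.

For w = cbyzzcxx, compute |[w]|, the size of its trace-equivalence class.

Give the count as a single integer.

35

0(c) covers ∅
1(b) covers ∅
2(y) covers 1:b
3(z) covers 0:c, 2:y
4(z) covers 3:z
5(c) covers 4:z
6(x) covers 2:y
7(x) covers 6:x
floor of heap: 0:c, 1:b
completions by unplaced set U, small U first (add the entries for U minus each lowest piece of U):
  |U|=1: {5}:1  {7}:1
  |U|=2: {4,5}:1  {5,7}:2  {6,7}:1
  |U|=3: {3,4,5}:1  {4,5,7}:3  {5,6,7}:3
  |U|=4: {0,3,4,5}:1  {3,4,5,7}:4  {4,5,6,7}:6
  |U|=5: {0,3,4,5,7}:5  {3,4,5,6,7}:10
  |U|=6: {0,3,4,5,6,7}:15  {2,3,4,5,6,7}:10
  start at 0(c): 10
  start at 1(b): 25
sum over floor = 35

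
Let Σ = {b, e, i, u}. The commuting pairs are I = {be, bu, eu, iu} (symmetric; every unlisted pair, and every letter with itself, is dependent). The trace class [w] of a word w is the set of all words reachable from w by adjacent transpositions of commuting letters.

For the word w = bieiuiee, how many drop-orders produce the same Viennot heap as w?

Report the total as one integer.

piece 0:b — minimal
piece 1:i rests on {0:b}
piece 2:e rests on {1:i}
piece 3:i rests on {2:e}
piece 4:u — minimal
piece 5:i rests on {3:i}
piece 6:e rests on {5:i}
piece 7:e rests on {6:e}
minimal pieces: {0:b, 4:u}
ways to finish when only these pieces remain (= sum over removing one remaining piece with nothing left below it):
  1 left: {4}→1  {7}→1
  2 left: {4,7}→2  {6,7}→1
  3 left: {4,6,7}→3  {5,6,7}→1
  4 left: {3,5,6,7}→1  {4,5,6,7}→4
  5 left: {2,3,5,6,7}→1  {3,4,5,6,7}→5
  6 left: {1,2,3,5,6,7}→1  {2,3,4,5,6,7}→6
  placing 0:b first → 7 extensions
  placing 4:u first → 1 extensions
total linear extensions = 8

8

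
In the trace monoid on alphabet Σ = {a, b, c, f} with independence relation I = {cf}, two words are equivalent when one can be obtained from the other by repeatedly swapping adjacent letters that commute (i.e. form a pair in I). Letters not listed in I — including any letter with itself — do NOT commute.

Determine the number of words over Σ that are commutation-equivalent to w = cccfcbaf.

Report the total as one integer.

0(c) covers ∅
1(c) covers 0:c
2(c) covers 1:c
3(f) covers ∅
4(c) covers 2:c
5(b) covers 3:f, 4:c
6(a) covers 5:b
7(f) covers 6:a
floor of heap: 0:c, 3:f
completions by unplaced set U, small U first (add the entries for U minus each lowest piece of U):
  |U|=1: {7}:1
  |U|=2: {6,7}:1
  |U|=3: {5,6,7}:1
  |U|=4: {3,5,6,7}:1  {4,5,6,7}:1
  |U|=5: {2,4,5,6,7}:1  {3,4,5,6,7}:2
  |U|=6: {1,2,4,5,6,7}:1  {2,3,4,5,6,7}:3
  start at 0(c): 4
  start at 3(f): 1
sum over floor = 5

5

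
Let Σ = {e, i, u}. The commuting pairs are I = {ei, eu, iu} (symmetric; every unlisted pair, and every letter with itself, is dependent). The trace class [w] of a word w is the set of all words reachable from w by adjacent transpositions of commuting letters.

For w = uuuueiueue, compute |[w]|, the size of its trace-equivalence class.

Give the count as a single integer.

drop 0:u onto floor
drop 1:u onto {0:u}
drop 2:u onto {1:u}
drop 3:u onto {2:u}
drop 4:e onto floor
drop 5:i onto floor
drop 6:u onto {3:u}
drop 7:e onto {4:e}
drop 8:u onto {6:u}
drop 9:e onto {7:e}
ground layer = {0:u, 4:e, 5:i}
drop-orders for the pieces not yet dropped (sum over which currently-grounded one goes next):
  1 to go: {5} 1  {8} 1  {9} 1
  2 to go: {5,8} 2  {5,9} 2  {6,8} 1  {7,9} 1  {8,9} 2
  3 to go: {3,6,8} 1  {4,7,9} 1  {5,6,8} 3  {5,7,9} 3  {5,8,9} 6  {6,8,9} 3  {7,8,9} 3
  4 to go: {2,3,6,8} 1  {3,5,6,8} 4  {3,6,8,9} 4  {4,5,7,9} 4  {4,7,8,9} 4  {5,6,8,9} 12  {5,7,8,9} 12  {6,7,8,9} 6
  5 to go: {1,2,3,6,8} 1  {2,3,5,6,8} 5  {2,3,6,8,9} 5  {3,5,6,8,9} 20  {3,6,7,8,9} 10  {4,5,7,8,9} 20  {4,6,7,8,9} 10  {5,6,7,8,9} 30
  6 to go: {0,1,2,3,6,8} 1  {1,2,3,5,6,8} 6  {1,2,3,6,8,9} 6  {2,3,5,6,8,9} 30  {2,3,6,7,8,9} 15  {3,4,6,7,8,9} 20  {3,5,6,7,8,9} 60  {4,5,6,7,8,9} 60
  7 to go: {0,1,2,3,5,6,8} 7  {0,1,2,3,6,8,9} 7  {1,2,3,5,6,8,9} 42  {1,2,3,6,7,8,9} 21  {2,3,4,6,7,8,9} 35  {2,3,5,6,7,8,9} 105  {3,4,5,6,7,8,9} 140
  8 to go: {0,1,2,3,5,6,8,9} 56  {0,1,2,3,6,7,8,9} 28  {1,2,3,4,6,7,8,9} 56  {1,2,3,5,6,7,8,9} 168  {2,3,4,5,6,7,8,9} 280
  if 0:u drops first: 504 orders
  if 4:e drops first: 252 orders
  if 5:i drops first: 84 orders
heap linearizations: 840

840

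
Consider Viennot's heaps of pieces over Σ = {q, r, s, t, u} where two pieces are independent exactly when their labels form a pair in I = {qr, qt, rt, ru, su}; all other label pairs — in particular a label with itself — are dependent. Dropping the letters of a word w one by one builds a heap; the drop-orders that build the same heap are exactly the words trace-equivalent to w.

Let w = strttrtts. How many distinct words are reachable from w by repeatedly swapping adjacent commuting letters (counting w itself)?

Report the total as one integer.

drop 0:s onto floor
drop 1:t onto {0:s}
drop 2:r onto {0:s}
drop 3:t onto {1:t}
drop 4:t onto {3:t}
drop 5:r onto {2:r}
drop 6:t onto {4:t}
drop 7:t onto {6:t}
drop 8:s onto {5:r, 7:t}
ground layer = {0:s}
drop-orders for the pieces not yet dropped (sum over which currently-grounded one goes next):
  1 to go: {8} 1
  2 to go: {5,8} 1  {7,8} 1
  3 to go: {2,5,8} 1  {5,7,8} 2  {6,7,8} 1
  4 to go: {2,5,7,8} 3  {4,6,7,8} 1  {5,6,7,8} 3
  5 to go: {2,5,6,7,8} 6  {3,4,6,7,8} 1  {4,5,6,7,8} 4
  6 to go: {1,3,4,6,7,8} 1  {2,4,5,6,7,8} 10  {3,4,5,6,7,8} 5
  7 to go: {1,3,4,5,6,7,8} 6  {2,3,4,5,6,7,8} 15
  if 0:s drops first: 21 orders

21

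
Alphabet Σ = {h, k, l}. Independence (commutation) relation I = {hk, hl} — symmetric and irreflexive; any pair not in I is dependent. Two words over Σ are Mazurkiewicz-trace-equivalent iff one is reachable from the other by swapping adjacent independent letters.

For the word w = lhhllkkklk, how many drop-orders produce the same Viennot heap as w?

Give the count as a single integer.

drop 0:l onto floor
drop 1:h onto floor
drop 2:h onto {1:h}
drop 3:l onto {0:l}
drop 4:l onto {3:l}
drop 5:k onto {4:l}
drop 6:k onto {5:k}
drop 7:k onto {6:k}
drop 8:l onto {7:k}
drop 9:k onto {8:l}
ground layer = {0:l, 1:h}
drop-orders for the pieces not yet dropped (sum over which currently-grounded one goes next):
  1 to go: {2} 1  {9} 1
  2 to go: {1,2} 1  {2,9} 2  {8,9} 1
  3 to go: {1,2,9} 3  {2,8,9} 3  {7,8,9} 1
  4 to go: {1,2,8,9} 6  {2,7,8,9} 4  {6,7,8,9} 1
  5 to go: {1,2,7,8,9} 10  {2,6,7,8,9} 5  {5,6,7,8,9} 1
  6 to go: {1,2,6,7,8,9} 15  {2,5,6,7,8,9} 6  {4,5,6,7,8,9} 1
  7 to go: {1,2,5,6,7,8,9} 21  {2,4,5,6,7,8,9} 7  {3,4,5,6,7,8,9} 1
  8 to go: {0,3,4,5,6,7,8,9} 1  {1,2,4,5,6,7,8,9} 28  {2,3,4,5,6,7,8,9} 8
  if 0:l drops first: 36 orders
  if 1:h drops first: 9 orders
heap linearizations: 45

45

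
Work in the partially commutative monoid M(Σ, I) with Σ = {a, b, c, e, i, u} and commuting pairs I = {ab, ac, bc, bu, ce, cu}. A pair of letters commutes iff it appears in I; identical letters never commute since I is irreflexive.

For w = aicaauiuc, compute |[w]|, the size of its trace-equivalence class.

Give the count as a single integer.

8

#0=a has no predecessor
#1=i depends on [0:a]
#2=c depends on [1:i]
#3=a depends on [1:i]
#4=a depends on [3:a]
#5=u depends on [4:a]
#6=i depends on [2:c, 5:u]
#7=u depends on [6:i]
#8=c depends on [6:i]
sources: [0:a]
N(rest) = Σ N(rest − s) over sources s of rest; N(one piece) = 1:
  size 1 → [7]=1  [8]=1
  size 2 → [7,8]=2
  size 3 → [6,7,8]=2
  size 4 → [2,6,7,8]=2  [5,6,7,8]=2
  size 5 → [2,5,6,7,8]=4  [4,5,6,7,8]=2
  size 6 → [2,4,5,6,7,8]=6  [3,4,5,6,7,8]=2
  size 7 → [2,3,4,5,6,7,8]=8
  first=0(a) contributes 8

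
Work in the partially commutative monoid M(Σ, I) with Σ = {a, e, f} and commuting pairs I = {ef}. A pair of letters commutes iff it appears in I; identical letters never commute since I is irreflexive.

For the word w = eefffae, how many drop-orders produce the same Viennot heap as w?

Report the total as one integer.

10

drop 0:e onto floor
drop 1:e onto {0:e}
drop 2:f onto floor
drop 3:f onto {2:f}
drop 4:f onto {3:f}
drop 5:a onto {1:e, 4:f}
drop 6:e onto {5:a}
ground layer = {0:e, 2:f}
drop-orders for the pieces not yet dropped (sum over which currently-grounded one goes next):
  1 to go: {6} 1
  2 to go: {5,6} 1
  3 to go: {1,5,6} 1  {4,5,6} 1
  4 to go: {0,1,5,6} 1  {1,4,5,6} 2  {3,4,5,6} 1
  5 to go: {0,1,4,5,6} 3  {1,3,4,5,6} 3  {2,3,4,5,6} 1
  if 0:e drops first: 4 orders
  if 2:f drops first: 6 orders
heap linearizations: 10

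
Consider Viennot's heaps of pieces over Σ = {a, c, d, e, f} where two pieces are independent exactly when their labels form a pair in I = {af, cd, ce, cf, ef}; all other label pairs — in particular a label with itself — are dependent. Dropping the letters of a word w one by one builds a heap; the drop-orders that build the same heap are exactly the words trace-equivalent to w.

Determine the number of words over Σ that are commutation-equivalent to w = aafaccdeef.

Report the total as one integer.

198

drop 0:a onto floor
drop 1:a onto {0:a}
drop 2:f onto floor
drop 3:a onto {1:a}
drop 4:c onto {3:a}
drop 5:c onto {4:c}
drop 6:d onto {2:f, 3:a}
drop 7:e onto {6:d}
drop 8:e onto {7:e}
drop 9:f onto {6:d}
ground layer = {0:a, 2:f}
drop-orders for the pieces not yet dropped (sum over which currently-grounded one goes next):
  1 to go: {5} 1  {8} 1  {9} 1
  2 to go: {4,5} 1  {5,8} 2  {5,9} 2  {7,8} 1  {8,9} 2
  3 to go: {4,5,8} 3  {4,5,9} 3  {5,7,8} 3  {5,8,9} 6  {7,8,9} 3
  4 to go: {4,5,7,8} 6  {4,5,8,9} 12  {5,7,8,9} 12  {6,7,8,9} 3
  5 to go: {2,6,7,8,9} 3  {4,5,7,8,9} 30  {5,6,7,8,9} 15
  6 to go: {2,5,6,7,8,9} 18  {4,5,6,7,8,9} 45
  7 to go: {2,4,5,6,7,8,9} 63  {3,4,5,6,7,8,9} 45
  8 to go: {1,3,4,5,6,7,8,9} 45  {2,3,4,5,6,7,8,9} 108
  if 0:a drops first: 153 orders
  if 2:f drops first: 45 orders
heap linearizations: 198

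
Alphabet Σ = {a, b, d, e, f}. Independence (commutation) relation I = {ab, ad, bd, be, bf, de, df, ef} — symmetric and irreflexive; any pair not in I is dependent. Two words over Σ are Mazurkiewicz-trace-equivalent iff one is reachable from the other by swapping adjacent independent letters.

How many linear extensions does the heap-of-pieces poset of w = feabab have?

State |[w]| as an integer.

#0=f has no predecessor
#1=e has no predecessor
#2=a depends on [0:f, 1:e]
#3=b has no predecessor
#4=a depends on [2:a]
#5=b depends on [3:b]
sources: [0:f, 1:e, 3:b]
N(rest) = Σ N(rest − s) over sources s of rest; N(one piece) = 1:
  size 1 → [4]=1  [5]=1
  size 2 → [2,4]=1  [3,5]=1  [4,5]=2
  size 3 → [0,2,4]=1  [1,2,4]=1  [2,4,5]=3  [3,4,5]=3
  size 4 → [0,1,2,4]=2  [0,2,4,5]=4  [1,2,4,5]=4  [2,3,4,5]=6
  first=0(f) contributes 10
  first=1(e) contributes 10
  first=3(b) contributes 10
|[w]| = 30

30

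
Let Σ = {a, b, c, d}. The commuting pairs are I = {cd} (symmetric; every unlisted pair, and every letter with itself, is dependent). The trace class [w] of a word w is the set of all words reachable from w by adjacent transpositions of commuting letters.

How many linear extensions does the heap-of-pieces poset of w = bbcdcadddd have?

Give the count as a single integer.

3

piece 0:b — minimal
piece 1:b rests on {0:b}
piece 2:c rests on {1:b}
piece 3:d rests on {1:b}
piece 4:c rests on {2:c}
piece 5:a rests on {3:d, 4:c}
piece 6:d rests on {5:a}
piece 7:d rests on {6:d}
piece 8:d rests on {7:d}
piece 9:d rests on {8:d}
minimal pieces: {0:b}
ways to finish when only these pieces remain (= sum over removing one remaining piece with nothing left below it):
  1 left: {9}→1
  2 left: {8,9}→1
  3 left: {7,8,9}→1
  4 left: {6,7,8,9}→1
  5 left: {5,6,7,8,9}→1
  6 left: {3,5,6,7,8,9}→1  {4,5,6,7,8,9}→1
  7 left: {2,4,5,6,7,8,9}→1  {3,4,5,6,7,8,9}→2
  8 left: {2,3,4,5,6,7,8,9}→3
  placing 0:b first → 3 extensions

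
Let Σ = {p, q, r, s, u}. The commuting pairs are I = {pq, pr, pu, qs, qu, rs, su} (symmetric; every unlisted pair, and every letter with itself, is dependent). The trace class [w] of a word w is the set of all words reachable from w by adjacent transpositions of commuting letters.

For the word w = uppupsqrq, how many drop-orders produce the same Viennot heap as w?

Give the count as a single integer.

drop 0:u onto floor
drop 1:p onto floor
drop 2:p onto {1:p}
drop 3:u onto {0:u}
drop 4:p onto {2:p}
drop 5:s onto {4:p}
drop 6:q onto floor
drop 7:r onto {3:u, 6:q}
drop 8:q onto {7:r}
ground layer = {0:u, 1:p, 6:q}
drop-orders for the pieces not yet dropped (sum over which currently-grounded one goes next):
  1 to go: {5} 1  {8} 1
  2 to go: {4,5} 1  {5,8} 2  {7,8} 1
  3 to go: {2,4,5} 1  {3,7,8} 1  {4,5,8} 3  {5,7,8} 3  {6,7,8} 1
  4 to go: {0,3,7,8} 1  {1,2,4,5} 1  {2,4,5,8} 4  {3,5,7,8} 4  {3,6,7,8} 2  {4,5,7,8} 6  {5,6,7,8} 4
  5 to go: {0,3,5,7,8} 5  {0,3,6,7,8} 3  {1,2,4,5,8} 5  {2,4,5,7,8} 10  {3,4,5,7,8} 10  {3,5,6,7,8} 10  {4,5,6,7,8} 10
  6 to go: {0,3,4,5,7,8} 15  {0,3,5,6,7,8} 18  {1,2,4,5,7,8} 15  {2,3,4,5,7,8} 20  {2,4,5,6,7,8} 20  {3,4,5,6,7,8} 30
  7 to go: {0,2,3,4,5,7,8} 35  {0,3,4,5,6,7,8} 63  {1,2,3,4,5,7,8} 35  {1,2,4,5,6,7,8} 35  {2,3,4,5,6,7,8} 70
  if 0:u drops first: 140 orders
  if 1:p drops first: 168 orders
  if 6:q drops first: 70 orders
heap linearizations: 378

378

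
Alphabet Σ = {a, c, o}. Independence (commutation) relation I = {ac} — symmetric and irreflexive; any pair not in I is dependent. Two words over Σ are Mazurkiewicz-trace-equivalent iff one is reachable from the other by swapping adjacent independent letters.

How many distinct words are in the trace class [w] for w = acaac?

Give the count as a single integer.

#0=a has no predecessor
#1=c has no predecessor
#2=a depends on [0:a]
#3=a depends on [2:a]
#4=c depends on [1:c]
sources: [0:a, 1:c]
N(rest) = Σ N(rest − s) over sources s of rest; N(one piece) = 1:
  size 1 → [3]=1  [4]=1
  size 2 → [1,4]=1  [2,3]=1  [3,4]=2
  size 3 → [0,2,3]=1  [1,3,4]=3  [2,3,4]=3
  first=0(a) contributes 6
  first=1(c) contributes 4
|[w]| = 10

10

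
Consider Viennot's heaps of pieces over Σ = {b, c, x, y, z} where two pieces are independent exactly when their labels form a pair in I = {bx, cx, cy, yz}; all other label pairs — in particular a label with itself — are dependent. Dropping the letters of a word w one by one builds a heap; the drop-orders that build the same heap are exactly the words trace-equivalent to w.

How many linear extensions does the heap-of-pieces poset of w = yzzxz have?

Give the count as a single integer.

3

0(y) covers ∅
1(z) covers ∅
2(z) covers 1:z
3(x) covers 0:y, 2:z
4(z) covers 3:x
floor of heap: 0:y, 1:z
completions by unplaced set U, small U first (add the entries for U minus each lowest piece of U):
  |U|=1: {4}:1
  |U|=2: {3,4}:1
  |U|=3: {0,3,4}:1  {2,3,4}:1
  start at 0(y): 1
  start at 1(z): 2
sum over floor = 3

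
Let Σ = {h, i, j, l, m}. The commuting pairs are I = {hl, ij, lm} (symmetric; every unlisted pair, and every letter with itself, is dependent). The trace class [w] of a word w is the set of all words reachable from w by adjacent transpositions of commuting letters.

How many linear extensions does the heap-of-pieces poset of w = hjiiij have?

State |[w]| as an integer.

10

drop 0:h onto floor
drop 1:j onto {0:h}
drop 2:i onto {0:h}
drop 3:i onto {2:i}
drop 4:i onto {3:i}
drop 5:j onto {1:j}
ground layer = {0:h}
drop-orders for the pieces not yet dropped (sum over which currently-grounded one goes next):
  1 to go: {4} 1  {5} 1
  2 to go: {1,5} 1  {3,4} 1  {4,5} 2
  3 to go: {1,4,5} 3  {2,3,4} 1  {3,4,5} 3
  4 to go: {1,3,4,5} 6  {2,3,4,5} 4
  if 0:h drops first: 10 orders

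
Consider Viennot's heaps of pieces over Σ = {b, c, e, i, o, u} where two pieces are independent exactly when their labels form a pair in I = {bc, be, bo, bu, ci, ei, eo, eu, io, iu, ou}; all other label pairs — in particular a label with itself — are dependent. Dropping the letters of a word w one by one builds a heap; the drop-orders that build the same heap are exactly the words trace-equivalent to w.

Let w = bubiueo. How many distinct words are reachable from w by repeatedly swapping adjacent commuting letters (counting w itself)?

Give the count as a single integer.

420

piece 0:b — minimal
piece 1:u — minimal
piece 2:b rests on {0:b}
piece 3:i rests on {2:b}
piece 4:u rests on {1:u}
piece 5:e — minimal
piece 6:o — minimal
minimal pieces: {0:b, 1:u, 5:e, 6:o}
ways to finish when only these pieces remain (= sum over removing one remaining piece with nothing left below it):
  1 left: {3}→1  {4}→1  {5}→1  {6}→1
  2 left: {1,4}→1  {2,3}→1  {3,4}→2  {3,5}→2  {3,6}→2  {4,5}→2  {4,6}→2  {5,6}→2
  3 left: {0,2,3}→1  {1,3,4}→3  {1,4,5}→3  {1,4,6}→3  {2,3,4}→3  {2,3,5}→3  {2,3,6}→3  {3,4,5}→6  {3,4,6}→6  {3,5,6}→6  {4,5,6}→6
  4 left: {0,2,3,4}→4  {0,2,3,5}→4  {0,2,3,6}→4  {1,2,3,4}→6  {1,3,4,5}→12  {1,3,4,6}→12  {1,4,5,6}→12  {2,3,4,5}→12  {2,3,4,6}→12  {2,3,5,6}→12  {3,4,5,6}→24
  5 left: {0,1,2,3,4}→10  {0,2,3,4,5}→20  {0,2,3,4,6}→20  {0,2,3,5,6}→20  {1,2,3,4,5}→30  {1,2,3,4,6}→30  {1,3,4,5,6}→60  {2,3,4,5,6}→60
  placing 0:b first → 180 extensions
  placing 1:u first → 120 extensions
  placing 5:e first → 60 extensions
  placing 6:o first → 60 extensions
total linear extensions = 420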